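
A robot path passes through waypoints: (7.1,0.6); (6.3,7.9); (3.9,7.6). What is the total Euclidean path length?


Segment lengths:
  seg1 = sqrt((-0.8)^2 + (7.3)^2) = 7.3437
  seg2 = sqrt((-2.4)^2 + (-0.3)^2) = 2.4187
Total = 9.7624


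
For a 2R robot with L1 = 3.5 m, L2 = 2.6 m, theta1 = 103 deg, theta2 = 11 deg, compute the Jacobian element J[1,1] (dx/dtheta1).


J[1,1] = -L1*sin(t1) - L2*sin(t1+t2)
= -3.5*sin(103) - 2.6*sin(114)
= -5.7855


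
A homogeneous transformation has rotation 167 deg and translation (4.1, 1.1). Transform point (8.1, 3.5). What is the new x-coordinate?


x' = cos(theta)*px - sin(theta)*py + tx
= -0.9744*8.1 - 0.225*3.5 + 4.1
= -4.5797


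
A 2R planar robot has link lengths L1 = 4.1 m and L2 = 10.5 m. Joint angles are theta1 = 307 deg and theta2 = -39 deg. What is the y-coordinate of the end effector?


Convert angles to radians: theta1 = 5.3582, theta2 = -0.6807
y = L1*sin(theta1) + L2*sin(theta1+theta2)
y = -3.2744 + -10.4936
y = -13.768


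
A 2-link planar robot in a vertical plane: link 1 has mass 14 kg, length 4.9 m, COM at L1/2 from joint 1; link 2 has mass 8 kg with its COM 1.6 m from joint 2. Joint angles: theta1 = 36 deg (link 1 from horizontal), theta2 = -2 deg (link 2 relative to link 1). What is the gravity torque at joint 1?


Horizontal distance from joint 1 to link-1 COM:
  x_c1 = (L1/2)*cos(t1) = 2.45 * 0.809 = 1.9821 m
Horizontal distance from joint 1 to link-2 COM:
  x_c2 = L1*cos(t1) + Lc2*cos(t1+t2)
       = 4.9*0.809 + 1.6*0.829 = 5.2906 m
tau1 = m1*g*x_c1 + m2*g*x_c2
     = 14*9.81*1.9821 + 8*9.81*5.2906
     = 272.2205 + 415.2097
     = 687.4302 Nm


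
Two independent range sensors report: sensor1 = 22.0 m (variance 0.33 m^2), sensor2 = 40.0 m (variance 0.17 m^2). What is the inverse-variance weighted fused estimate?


w1 = (1/var1) / (1/var1 + 1/var2)
   = 3.0303 / (3.0303 + 5.8824) = 0.34
w2 = 1 - w1 = 0.66
fused = w1*s1 + w2*s2 = 7.48 + 26.4
= 33.88 m


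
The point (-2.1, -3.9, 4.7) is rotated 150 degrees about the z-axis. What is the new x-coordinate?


Rotation about z-axis: x' = x*cos(theta) - y*sin(theta)
= -2.1 * -0.866 - -3.9 * 0.5
= 3.7687


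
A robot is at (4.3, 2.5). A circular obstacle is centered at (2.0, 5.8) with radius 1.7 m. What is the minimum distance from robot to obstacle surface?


center_dist = sqrt((4.3-2.0)^2 + (2.5-5.8)^2)
= sqrt(5.29 + 10.89)
= 4.0224
min_dist = center_dist - radius = 4.0224 - 1.7 = 2.3224 m


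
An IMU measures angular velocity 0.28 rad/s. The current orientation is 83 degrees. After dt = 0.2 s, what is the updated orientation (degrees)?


delta_theta = w * dt = 0.28 * 0.2 = 0.056 rad
= 3.2086 deg
theta_new = 83 + 3.2086 = 86.2086 deg


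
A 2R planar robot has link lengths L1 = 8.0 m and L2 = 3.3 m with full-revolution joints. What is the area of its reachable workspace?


r_max = L1 + L2 = 11.3 m
r_min = |L1 - L2| = 4.7 m
Area = pi*(r_max^2 - r_min^2)
= pi*(127.69 - 22.09)
= pi * 105.6
= 331.7522 m^2


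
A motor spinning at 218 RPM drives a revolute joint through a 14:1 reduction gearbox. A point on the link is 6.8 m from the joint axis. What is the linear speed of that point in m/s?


omega_motor = 218 * 2*pi/60 = 22.8289 rad/s
omega_joint = omega_motor / 14 = 1.6306 rad/s
v = omega_joint * r = 1.6306 * 6.8
= 11.0883 m/s


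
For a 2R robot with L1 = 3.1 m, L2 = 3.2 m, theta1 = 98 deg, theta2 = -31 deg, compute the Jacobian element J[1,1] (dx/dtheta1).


J[1,1] = -L1*sin(t1) - L2*sin(t1+t2)
= -3.1*sin(98) - 3.2*sin(67)
= -6.0154


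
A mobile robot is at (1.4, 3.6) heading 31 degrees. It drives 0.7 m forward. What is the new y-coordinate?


y_new = y0 + d*sin(theta)
= 3.6 + 0.7*sin(31)
= 3.6 + 0.3605
= 3.9605


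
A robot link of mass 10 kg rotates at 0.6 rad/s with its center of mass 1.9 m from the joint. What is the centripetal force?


F = m * omega^2 * r
= 10 * 0.6^2 * 1.9
= 10 * 0.36 * 1.9
= 6.84 N


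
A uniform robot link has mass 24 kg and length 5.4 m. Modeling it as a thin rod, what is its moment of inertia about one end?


I = (1/3) * m * L^2
= (1/3) * 24 * 5.4^2
= 0.333333 * 24 * 29.16
= 233.28 kg*m^2


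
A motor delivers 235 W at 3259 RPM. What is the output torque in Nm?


omega = 3259 * 2*pi/60 = 341.2817 rad/s
tau = P / omega = 235 / 341.2817
= 0.6886 Nm


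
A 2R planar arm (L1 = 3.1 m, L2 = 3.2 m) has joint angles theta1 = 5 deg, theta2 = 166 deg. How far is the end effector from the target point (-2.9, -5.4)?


End effector via forward kinematics:
x = L1*cos(t1) + L2*cos(t1+t2) = -0.0724
y = L1*sin(t1) + L2*sin(t1+t2) = 0.7708
Distance to target:
d = sqrt((-2.9 - -0.0724)^2 + (-5.4 - 0.7708)^2)
= sqrt(7.9953 + 38.0784)
= 6.7878 m


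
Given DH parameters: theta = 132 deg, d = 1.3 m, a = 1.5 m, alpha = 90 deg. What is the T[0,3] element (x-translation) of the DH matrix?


T[0,3] = a * cos(theta)
= 1.5 * cos(132 deg)
= 1.5 * -0.6691
= -1.0037


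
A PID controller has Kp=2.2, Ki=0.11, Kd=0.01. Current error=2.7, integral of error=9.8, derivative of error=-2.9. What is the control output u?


u = Kp*e + Ki*int(e) + Kd*de/dt
= 2.2*2.7 + 0.11*9.8 + 0.01*(-2.9)
= 5.94 + 1.078 + -0.029
= 6.989


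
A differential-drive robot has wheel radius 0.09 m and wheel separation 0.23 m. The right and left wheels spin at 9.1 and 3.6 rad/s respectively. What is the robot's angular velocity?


vR = r*wR = 0.09*9.1 = 0.819 m/s
vL = r*wL = 0.09*3.6 = 0.324 m/s
v = (vR+vL)/2 = 0.5715 m/s
omega = (vR-vL)/L = 2.1522 rad/s
angular velocity = 2.1522 rad/s


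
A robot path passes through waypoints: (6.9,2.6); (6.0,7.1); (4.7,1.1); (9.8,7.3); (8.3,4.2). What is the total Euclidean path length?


Segment lengths:
  seg1 = sqrt((-0.9)^2 + (4.5)^2) = 4.5891
  seg2 = sqrt((-1.3)^2 + (-6.0)^2) = 6.1392
  seg3 = sqrt((5.1)^2 + (6.2)^2) = 8.0281
  seg4 = sqrt((-1.5)^2 + (-3.1)^2) = 3.4438
Total = 22.2002


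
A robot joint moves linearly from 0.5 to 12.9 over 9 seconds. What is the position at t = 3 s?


s = t/T = 3/9 = 0.3333
p(t) = p0 + (pf-p0)*s
= 0.5 + (12.9 - 0.5) * 0.3333
= 4.6333


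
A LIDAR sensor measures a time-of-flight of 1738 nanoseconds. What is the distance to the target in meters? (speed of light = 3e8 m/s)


tof = 1738 ns = 1.738e-06 s
dist = c * tof / 2
= 3e8 * 1.738e-06 / 2
= 260.7 m


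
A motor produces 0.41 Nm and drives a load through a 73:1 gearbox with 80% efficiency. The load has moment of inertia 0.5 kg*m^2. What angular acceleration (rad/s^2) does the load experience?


tau_out = tau_motor * N * eta
= 0.41 * 73 * 0.8 = 23.944 Nm
alpha = tau_out / I = 23.944 / 0.5
= 47.888 rad/s^2


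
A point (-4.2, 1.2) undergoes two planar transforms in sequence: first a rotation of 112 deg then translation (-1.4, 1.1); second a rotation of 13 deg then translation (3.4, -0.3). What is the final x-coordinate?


After transform 1:
x1 = cos(112)*-4.2 - sin(112)*1.2 + -1.4 = -0.9393
y1 = sin(112)*-4.2 + cos(112)*1.2 + 1.1 = -3.2437
After transform 2:
x2 = cos(13)*-0.9393 - sin(13)*-3.2437 + 3.4
= 3.2145


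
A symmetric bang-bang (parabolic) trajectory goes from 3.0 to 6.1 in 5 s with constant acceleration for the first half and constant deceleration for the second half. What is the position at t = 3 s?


Symmetric rest-to-rest: each phase covers (pf-p0)/2 in time T/2. 0.5*a*(T/2)^2 = (pf-p0)/2 => a = 4*(pf-p0)/T^2
a = 4*(6.1-3.0)/5^2 = 0.496
t = 3 is in the deceleration phase (t > T/2).
p = pf - 0.5*a*(T-t)^2 = 6.1 - 0.5*0.496*2^2
= 5.108


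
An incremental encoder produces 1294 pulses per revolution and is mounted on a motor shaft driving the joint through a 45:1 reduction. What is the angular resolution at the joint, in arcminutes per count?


counts per rev = 1294
effective counts at joint = 1294 * 45 = 58230
resolution = 360*60 / 58230
= 0.3709 arcmin/count


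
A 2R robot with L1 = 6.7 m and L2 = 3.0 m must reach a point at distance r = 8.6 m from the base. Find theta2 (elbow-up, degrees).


cos(theta2) = (r^2 - L1^2 - L2^2) / (2*L1*L2)
cos(theta2) = (73.96 - 44.89 - 9.0) / 40.2
cos(theta2) = 0.499254
theta2 = 60.0494 degrees


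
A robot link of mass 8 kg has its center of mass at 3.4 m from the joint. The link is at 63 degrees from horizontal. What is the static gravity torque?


tau = m*g*L*cos(angle)
= 8 * 9.81 * 3.4 * cos(63 deg)
= 8 * 9.81 * 3.4 * 0.454
= 121.1392 Nm


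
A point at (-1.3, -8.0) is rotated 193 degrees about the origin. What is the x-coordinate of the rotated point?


x' = x*cos(theta) - y*sin(theta)
cos(193 deg) = -0.9744, sin(193 deg) = -0.225
x' = -1.3 * -0.9744 - -8.0 * -0.225
= 1.2667 - 1.7996
= -0.5329


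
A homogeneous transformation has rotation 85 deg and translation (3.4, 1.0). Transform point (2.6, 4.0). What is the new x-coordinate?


x' = cos(theta)*px - sin(theta)*py + tx
= 0.0872*2.6 - 0.9962*4.0 + 3.4
= -0.3582


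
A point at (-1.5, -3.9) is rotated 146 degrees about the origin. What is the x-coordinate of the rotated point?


x' = x*cos(theta) - y*sin(theta)
cos(146 deg) = -0.829, sin(146 deg) = 0.5592
x' = -1.5 * -0.829 - -3.9 * 0.5592
= 1.2436 - -2.1809
= 3.4244


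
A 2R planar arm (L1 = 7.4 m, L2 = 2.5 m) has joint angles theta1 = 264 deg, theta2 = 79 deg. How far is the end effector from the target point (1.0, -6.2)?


End effector via forward kinematics:
x = L1*cos(t1) + L2*cos(t1+t2) = 1.6173
y = L1*sin(t1) + L2*sin(t1+t2) = -8.0904
Distance to target:
d = sqrt((1.0 - 1.6173)^2 + (-6.2 - -8.0904)^2)
= sqrt(0.381 + 3.5736)
= 1.9886 m


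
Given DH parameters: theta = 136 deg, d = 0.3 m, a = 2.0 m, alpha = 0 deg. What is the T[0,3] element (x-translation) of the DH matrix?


T[0,3] = a * cos(theta)
= 2.0 * cos(136 deg)
= 2.0 * -0.7193
= -1.4387


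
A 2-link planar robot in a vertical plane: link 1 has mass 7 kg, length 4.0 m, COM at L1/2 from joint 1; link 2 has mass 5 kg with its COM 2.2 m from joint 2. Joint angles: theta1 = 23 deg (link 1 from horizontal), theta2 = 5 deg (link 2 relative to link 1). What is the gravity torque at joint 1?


Horizontal distance from joint 1 to link-1 COM:
  x_c1 = (L1/2)*cos(t1) = 2.0 * 0.9205 = 1.841 m
Horizontal distance from joint 1 to link-2 COM:
  x_c2 = L1*cos(t1) + Lc2*cos(t1+t2)
       = 4.0*0.9205 + 2.2*0.8829 = 5.6245 m
tau1 = m1*g*x_c1 + m2*g*x_c2
     = 7*9.81*1.841 + 5*9.81*5.6245
     = 126.4221 + 275.8819
     = 402.3041 Nm


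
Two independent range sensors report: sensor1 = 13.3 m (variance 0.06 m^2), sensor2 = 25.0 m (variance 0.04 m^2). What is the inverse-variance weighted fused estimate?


w1 = (1/var1) / (1/var1 + 1/var2)
   = 16.6667 / (16.6667 + 25.0) = 0.4
w2 = 1 - w1 = 0.6
fused = w1*s1 + w2*s2 = 5.32 + 15.0
= 20.32 m


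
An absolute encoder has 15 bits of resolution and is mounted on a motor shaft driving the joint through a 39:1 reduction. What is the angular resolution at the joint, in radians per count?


counts = 2^15 = 32768
effective counts at joint = 32768 * 39 = 1277952
resolution = 2*pi / 1277952
= 4.9166e-06 rad/count


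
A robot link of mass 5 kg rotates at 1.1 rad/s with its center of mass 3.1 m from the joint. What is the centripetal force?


F = m * omega^2 * r
= 5 * 1.1^2 * 3.1
= 5 * 1.21 * 3.1
= 18.755 N


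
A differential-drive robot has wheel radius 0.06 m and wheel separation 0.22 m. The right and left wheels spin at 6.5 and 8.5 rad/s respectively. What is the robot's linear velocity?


vR = r*wR = 0.06*6.5 = 0.39 m/s
vL = r*wL = 0.06*8.5 = 0.51 m/s
v = (vR+vL)/2 = 0.45 m/s
omega = (vR-vL)/L = -0.5455 rad/s
linear velocity = 0.45 m/s


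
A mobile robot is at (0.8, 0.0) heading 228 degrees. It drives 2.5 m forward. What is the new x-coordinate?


x_new = x0 + d*cos(theta)
= 0.8 + 2.5*cos(228)
= 0.8 + -1.6728
= -0.8728


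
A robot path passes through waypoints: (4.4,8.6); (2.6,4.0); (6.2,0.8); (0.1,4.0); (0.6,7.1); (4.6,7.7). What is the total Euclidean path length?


Segment lengths:
  seg1 = sqrt((-1.8)^2 + (-4.6)^2) = 4.9396
  seg2 = sqrt((3.6)^2 + (-3.2)^2) = 4.8166
  seg3 = sqrt((-6.1)^2 + (3.2)^2) = 6.8884
  seg4 = sqrt((0.5)^2 + (3.1)^2) = 3.1401
  seg5 = sqrt((4.0)^2 + (0.6)^2) = 4.0447
Total = 23.8295


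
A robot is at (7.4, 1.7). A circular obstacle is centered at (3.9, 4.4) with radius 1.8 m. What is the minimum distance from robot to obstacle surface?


center_dist = sqrt((7.4-3.9)^2 + (1.7-4.4)^2)
= sqrt(12.25 + 7.29)
= 4.4204
min_dist = center_dist - radius = 4.4204 - 1.8 = 2.6204 m


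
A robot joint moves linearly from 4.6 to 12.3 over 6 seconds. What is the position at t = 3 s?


s = t/T = 3/6 = 0.5
p(t) = p0 + (pf-p0)*s
= 4.6 + (12.3 - 4.6) * 0.5
= 8.45


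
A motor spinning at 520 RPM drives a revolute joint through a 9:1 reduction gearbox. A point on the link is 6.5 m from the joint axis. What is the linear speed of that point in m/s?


omega_motor = 520 * 2*pi/60 = 54.4543 rad/s
omega_joint = omega_motor / 9 = 6.0505 rad/s
v = omega_joint * r = 6.0505 * 6.5
= 39.3281 m/s


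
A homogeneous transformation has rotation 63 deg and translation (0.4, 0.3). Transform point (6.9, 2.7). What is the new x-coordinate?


x' = cos(theta)*px - sin(theta)*py + tx
= 0.454*6.9 - 0.891*2.7 + 0.4
= 1.1268


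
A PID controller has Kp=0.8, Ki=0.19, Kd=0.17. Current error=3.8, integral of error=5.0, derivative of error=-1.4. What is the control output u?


u = Kp*e + Ki*int(e) + Kd*de/dt
= 0.8*3.8 + 0.19*5.0 + 0.17*(-1.4)
= 3.04 + 0.95 + -0.238
= 3.752


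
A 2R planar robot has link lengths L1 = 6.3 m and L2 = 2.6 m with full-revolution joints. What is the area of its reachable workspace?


r_max = L1 + L2 = 8.9 m
r_min = |L1 - L2| = 3.7 m
Area = pi*(r_max^2 - r_min^2)
= pi*(79.21 - 13.69)
= pi * 65.52
= 205.8372 m^2


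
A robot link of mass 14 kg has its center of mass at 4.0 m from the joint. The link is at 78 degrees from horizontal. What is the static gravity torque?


tau = m*g*L*cos(angle)
= 14 * 9.81 * 4.0 * cos(78 deg)
= 14 * 9.81 * 4.0 * 0.2079
= 114.2184 Nm


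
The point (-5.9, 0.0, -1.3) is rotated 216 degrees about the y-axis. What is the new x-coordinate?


Rotation about y-axis: x' = x*cos(theta) + z*sin(theta)
= -5.9 * -0.809 + -1.3 * -0.5878
= 5.5373


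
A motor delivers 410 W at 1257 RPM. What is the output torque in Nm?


omega = 1257 * 2*pi/60 = 131.6327 rad/s
tau = P / omega = 410 / 131.6327
= 3.1147 Nm


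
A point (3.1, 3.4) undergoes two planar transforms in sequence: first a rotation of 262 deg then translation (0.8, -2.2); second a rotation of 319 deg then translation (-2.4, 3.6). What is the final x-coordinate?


After transform 1:
x1 = cos(262)*3.1 - sin(262)*3.4 + 0.8 = 3.7355
y1 = sin(262)*3.1 + cos(262)*3.4 + -2.2 = -5.743
After transform 2:
x2 = cos(319)*3.7355 - sin(319)*-5.743 + -2.4
= -3.3486


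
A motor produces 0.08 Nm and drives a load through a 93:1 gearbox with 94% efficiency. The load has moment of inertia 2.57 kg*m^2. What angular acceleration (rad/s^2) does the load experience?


tau_out = tau_motor * N * eta
= 0.08 * 93 * 0.94 = 6.9936 Nm
alpha = tau_out / I = 6.9936 / 2.57
= 2.7212 rad/s^2


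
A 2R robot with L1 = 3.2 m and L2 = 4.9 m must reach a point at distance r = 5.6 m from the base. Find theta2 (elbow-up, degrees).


cos(theta2) = (r^2 - L1^2 - L2^2) / (2*L1*L2)
cos(theta2) = (31.36 - 10.24 - 24.01) / 31.36
cos(theta2) = -0.092156
theta2 = 95.2876 degrees


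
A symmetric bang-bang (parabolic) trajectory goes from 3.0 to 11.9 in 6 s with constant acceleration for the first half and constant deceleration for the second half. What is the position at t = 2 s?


Symmetric rest-to-rest: each phase covers (pf-p0)/2 in time T/2. 0.5*a*(T/2)^2 = (pf-p0)/2 => a = 4*(pf-p0)/T^2
a = 4*(11.9-3.0)/6^2 = 0.9889
t = 2 is in the acceleration phase (t <= T/2).
p = p0 + 0.5*a*t^2 = 3.0 + 0.5*0.9889*2^2
= 4.9778


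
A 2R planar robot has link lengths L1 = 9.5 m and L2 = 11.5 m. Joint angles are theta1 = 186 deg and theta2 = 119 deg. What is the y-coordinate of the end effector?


Convert angles to radians: theta1 = 3.2463, theta2 = 2.0769
y = L1*sin(theta1) + L2*sin(theta1+theta2)
y = -0.993 + -9.4202
y = -10.4133


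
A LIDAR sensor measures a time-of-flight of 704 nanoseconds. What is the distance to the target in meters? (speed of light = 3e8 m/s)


tof = 704 ns = 7.04e-07 s
dist = c * tof / 2
= 3e8 * 7.04e-07 / 2
= 105.6 m


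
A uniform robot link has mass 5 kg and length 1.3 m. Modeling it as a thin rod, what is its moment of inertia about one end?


I = (1/3) * m * L^2
= (1/3) * 5 * 1.3^2
= 0.333333 * 5 * 1.69
= 2.8167 kg*m^2


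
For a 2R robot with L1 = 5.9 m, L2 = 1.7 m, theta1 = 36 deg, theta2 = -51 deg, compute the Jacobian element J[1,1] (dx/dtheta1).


J[1,1] = -L1*sin(t1) - L2*sin(t1+t2)
= -5.9*sin(36) - 1.7*sin(-15)
= -3.0279


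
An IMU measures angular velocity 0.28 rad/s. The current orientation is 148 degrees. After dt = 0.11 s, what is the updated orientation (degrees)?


delta_theta = w * dt = 0.28 * 0.11 = 0.0308 rad
= 1.7647 deg
theta_new = 148 + 1.7647 = 149.7647 deg


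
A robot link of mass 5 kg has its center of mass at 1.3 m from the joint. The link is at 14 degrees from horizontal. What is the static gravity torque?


tau = m*g*L*cos(angle)
= 5 * 9.81 * 1.3 * cos(14 deg)
= 5 * 9.81 * 1.3 * 0.9703
= 61.8709 Nm


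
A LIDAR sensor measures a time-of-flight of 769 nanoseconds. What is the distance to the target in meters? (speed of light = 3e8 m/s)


tof = 769 ns = 7.69e-07 s
dist = c * tof / 2
= 3e8 * 7.69e-07 / 2
= 115.35 m


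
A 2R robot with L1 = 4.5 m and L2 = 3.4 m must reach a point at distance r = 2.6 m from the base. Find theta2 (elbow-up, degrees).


cos(theta2) = (r^2 - L1^2 - L2^2) / (2*L1*L2)
cos(theta2) = (6.76 - 20.25 - 11.56) / 30.6
cos(theta2) = -0.818627
theta2 = 144.9476 degrees


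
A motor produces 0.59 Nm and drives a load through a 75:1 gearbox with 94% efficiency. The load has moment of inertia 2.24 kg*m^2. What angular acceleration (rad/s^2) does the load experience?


tau_out = tau_motor * N * eta
= 0.59 * 75 * 0.94 = 41.595 Nm
alpha = tau_out / I = 41.595 / 2.24
= 18.5692 rad/s^2


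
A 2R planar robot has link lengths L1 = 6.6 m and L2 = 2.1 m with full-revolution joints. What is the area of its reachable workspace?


r_max = L1 + L2 = 8.7 m
r_min = |L1 - L2| = 4.5 m
Area = pi*(r_max^2 - r_min^2)
= pi*(75.69 - 20.25)
= pi * 55.44
= 174.1699 m^2


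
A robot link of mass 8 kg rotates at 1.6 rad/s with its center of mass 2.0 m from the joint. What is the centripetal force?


F = m * omega^2 * r
= 8 * 1.6^2 * 2.0
= 8 * 2.56 * 2.0
= 40.96 N


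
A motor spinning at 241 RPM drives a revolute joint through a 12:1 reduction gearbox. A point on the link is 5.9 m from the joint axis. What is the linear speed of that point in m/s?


omega_motor = 241 * 2*pi/60 = 25.2375 rad/s
omega_joint = omega_motor / 12 = 2.1031 rad/s
v = omega_joint * r = 2.1031 * 5.9
= 12.4084 m/s


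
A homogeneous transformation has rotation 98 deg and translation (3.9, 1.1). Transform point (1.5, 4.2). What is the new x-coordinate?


x' = cos(theta)*px - sin(theta)*py + tx
= -0.1392*1.5 - 0.9903*4.2 + 3.9
= -0.4679


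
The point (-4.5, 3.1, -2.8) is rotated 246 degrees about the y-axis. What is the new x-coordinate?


Rotation about y-axis: x' = x*cos(theta) + z*sin(theta)
= -4.5 * -0.4067 + -2.8 * -0.9135
= 4.3882


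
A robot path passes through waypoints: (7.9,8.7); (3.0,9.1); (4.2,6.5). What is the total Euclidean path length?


Segment lengths:
  seg1 = sqrt((-4.9)^2 + (0.4)^2) = 4.9163
  seg2 = sqrt((1.2)^2 + (-2.6)^2) = 2.8636
Total = 7.7799


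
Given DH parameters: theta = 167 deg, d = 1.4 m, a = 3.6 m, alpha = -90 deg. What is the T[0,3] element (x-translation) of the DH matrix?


T[0,3] = a * cos(theta)
= 3.6 * cos(167 deg)
= 3.6 * -0.9744
= -3.5077


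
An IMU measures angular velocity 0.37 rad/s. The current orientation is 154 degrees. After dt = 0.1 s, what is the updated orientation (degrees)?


delta_theta = w * dt = 0.37 * 0.1 = 0.037 rad
= 2.1199 deg
theta_new = 154 + 2.1199 = 156.1199 deg


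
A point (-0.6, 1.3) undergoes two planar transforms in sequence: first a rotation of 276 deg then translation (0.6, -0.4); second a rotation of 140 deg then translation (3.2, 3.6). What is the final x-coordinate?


After transform 1:
x1 = cos(276)*-0.6 - sin(276)*1.3 + 0.6 = 1.8302
y1 = sin(276)*-0.6 + cos(276)*1.3 + -0.4 = 0.3326
After transform 2:
x2 = cos(140)*1.8302 - sin(140)*0.3326 + 3.2
= 1.5842


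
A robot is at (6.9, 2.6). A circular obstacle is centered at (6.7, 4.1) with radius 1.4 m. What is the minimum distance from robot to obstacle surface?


center_dist = sqrt((6.9-6.7)^2 + (2.6-4.1)^2)
= sqrt(0.04 + 2.25)
= 1.5133
min_dist = center_dist - radius = 1.5133 - 1.4 = 0.1133 m


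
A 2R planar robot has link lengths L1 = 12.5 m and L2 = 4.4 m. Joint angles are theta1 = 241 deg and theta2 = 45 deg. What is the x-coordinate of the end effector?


Convert angles to radians: theta1 = 4.2062, theta2 = 0.7854
x = L1*cos(theta1) + L2*cos(theta1+theta2)
x = -6.0601 + 1.2128
x = -4.8473


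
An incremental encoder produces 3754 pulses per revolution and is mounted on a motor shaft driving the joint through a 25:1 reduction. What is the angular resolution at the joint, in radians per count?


counts per rev = 3754
effective counts at joint = 3754 * 25 = 93850
resolution = 2*pi / 93850
= 6.6949e-05 rad/count


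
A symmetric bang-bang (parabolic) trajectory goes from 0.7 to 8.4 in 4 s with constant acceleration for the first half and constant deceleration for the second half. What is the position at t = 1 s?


Symmetric rest-to-rest: each phase covers (pf-p0)/2 in time T/2. 0.5*a*(T/2)^2 = (pf-p0)/2 => a = 4*(pf-p0)/T^2
a = 4*(8.4-0.7)/4^2 = 1.925
t = 1 is in the acceleration phase (t <= T/2).
p = p0 + 0.5*a*t^2 = 0.7 + 0.5*1.925*1^2
= 1.6625


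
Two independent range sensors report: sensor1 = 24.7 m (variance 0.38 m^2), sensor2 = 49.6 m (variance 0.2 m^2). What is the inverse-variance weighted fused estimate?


w1 = (1/var1) / (1/var1 + 1/var2)
   = 2.6316 / (2.6316 + 5.0) = 0.3448
w2 = 1 - w1 = 0.6552
fused = w1*s1 + w2*s2 = 8.5172 + 32.4966
= 41.0138 m


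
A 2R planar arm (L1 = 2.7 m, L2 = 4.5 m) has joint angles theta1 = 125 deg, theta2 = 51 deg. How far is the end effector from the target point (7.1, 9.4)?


End effector via forward kinematics:
x = L1*cos(t1) + L2*cos(t1+t2) = -6.0377
y = L1*sin(t1) + L2*sin(t1+t2) = 2.5256
Distance to target:
d = sqrt((7.1 - -6.0377)^2 + (9.4 - 2.5256)^2)
= sqrt(172.599 + 47.2572)
= 14.8275 m


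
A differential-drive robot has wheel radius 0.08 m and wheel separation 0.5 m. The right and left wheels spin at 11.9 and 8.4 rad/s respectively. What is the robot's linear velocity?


vR = r*wR = 0.08*11.9 = 0.952 m/s
vL = r*wL = 0.08*8.4 = 0.672 m/s
v = (vR+vL)/2 = 0.812 m/s
omega = (vR-vL)/L = 0.56 rad/s
linear velocity = 0.812 m/s


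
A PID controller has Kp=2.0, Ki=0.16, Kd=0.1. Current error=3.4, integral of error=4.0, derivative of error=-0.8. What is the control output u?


u = Kp*e + Ki*int(e) + Kd*de/dt
= 2.0*3.4 + 0.16*4.0 + 0.1*(-0.8)
= 6.8 + 0.64 + -0.08
= 7.36


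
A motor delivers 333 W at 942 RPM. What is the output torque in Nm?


omega = 942 * 2*pi/60 = 98.646 rad/s
tau = P / omega = 333 / 98.646
= 3.3757 Nm


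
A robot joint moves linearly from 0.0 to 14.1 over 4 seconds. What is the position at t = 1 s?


s = t/T = 1/4 = 0.25
p(t) = p0 + (pf-p0)*s
= 0.0 + (14.1 - 0.0) * 0.25
= 3.525


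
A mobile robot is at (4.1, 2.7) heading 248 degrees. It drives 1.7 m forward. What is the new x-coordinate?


x_new = x0 + d*cos(theta)
= 4.1 + 1.7*cos(248)
= 4.1 + -0.6368
= 3.4632


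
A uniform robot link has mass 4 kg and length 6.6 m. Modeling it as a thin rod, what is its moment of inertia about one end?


I = (1/3) * m * L^2
= (1/3) * 4 * 6.6^2
= 0.333333 * 4 * 43.56
= 58.08 kg*m^2


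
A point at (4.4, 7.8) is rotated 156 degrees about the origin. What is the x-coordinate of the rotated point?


x' = x*cos(theta) - y*sin(theta)
cos(156 deg) = -0.9135, sin(156 deg) = 0.4067
x' = 4.4 * -0.9135 - 7.8 * 0.4067
= -4.0196 - 3.1725
= -7.1921


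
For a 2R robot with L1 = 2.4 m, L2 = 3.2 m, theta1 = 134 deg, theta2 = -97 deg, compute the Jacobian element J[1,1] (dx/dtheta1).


J[1,1] = -L1*sin(t1) - L2*sin(t1+t2)
= -2.4*sin(134) - 3.2*sin(37)
= -3.6522


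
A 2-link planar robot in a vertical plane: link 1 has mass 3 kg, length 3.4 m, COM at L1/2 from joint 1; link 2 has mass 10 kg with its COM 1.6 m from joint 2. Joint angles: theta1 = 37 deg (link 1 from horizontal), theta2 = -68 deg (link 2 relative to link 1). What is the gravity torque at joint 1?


Horizontal distance from joint 1 to link-1 COM:
  x_c1 = (L1/2)*cos(t1) = 1.7 * 0.7986 = 1.3577 m
Horizontal distance from joint 1 to link-2 COM:
  x_c2 = L1*cos(t1) + Lc2*cos(t1+t2)
       = 3.4*0.7986 + 1.6*0.8572 = 4.0868 m
tau1 = m1*g*x_c1 + m2*g*x_c2
     = 3*9.81*1.3577 + 10*9.81*4.0868
     = 39.9565 + 400.9179
     = 440.8744 Nm


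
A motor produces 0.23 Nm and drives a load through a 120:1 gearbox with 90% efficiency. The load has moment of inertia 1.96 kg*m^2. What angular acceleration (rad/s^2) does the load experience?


tau_out = tau_motor * N * eta
= 0.23 * 120 * 0.9 = 24.84 Nm
alpha = tau_out / I = 24.84 / 1.96
= 12.6735 rad/s^2


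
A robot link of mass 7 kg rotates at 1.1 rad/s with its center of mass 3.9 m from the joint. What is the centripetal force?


F = m * omega^2 * r
= 7 * 1.1^2 * 3.9
= 7 * 1.21 * 3.9
= 33.033 N


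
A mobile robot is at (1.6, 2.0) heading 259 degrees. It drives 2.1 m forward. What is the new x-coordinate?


x_new = x0 + d*cos(theta)
= 1.6 + 2.1*cos(259)
= 1.6 + -0.4007
= 1.1993


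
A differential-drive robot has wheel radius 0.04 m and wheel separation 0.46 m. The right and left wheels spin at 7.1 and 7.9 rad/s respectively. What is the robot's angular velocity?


vR = r*wR = 0.04*7.1 = 0.284 m/s
vL = r*wL = 0.04*7.9 = 0.316 m/s
v = (vR+vL)/2 = 0.3 m/s
omega = (vR-vL)/L = -0.0696 rad/s
angular velocity = -0.0696 rad/s


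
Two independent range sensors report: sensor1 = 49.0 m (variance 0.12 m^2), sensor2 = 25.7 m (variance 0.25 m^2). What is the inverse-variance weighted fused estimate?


w1 = (1/var1) / (1/var1 + 1/var2)
   = 8.3333 / (8.3333 + 4.0) = 0.6757
w2 = 1 - w1 = 0.3243
fused = w1*s1 + w2*s2 = 33.1081 + 8.3351
= 41.4432 m


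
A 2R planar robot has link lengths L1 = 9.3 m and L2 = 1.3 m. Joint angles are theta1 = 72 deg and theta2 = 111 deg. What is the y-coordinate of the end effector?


Convert angles to radians: theta1 = 1.2566, theta2 = 1.9373
y = L1*sin(theta1) + L2*sin(theta1+theta2)
y = 8.8448 + -0.068
y = 8.7768


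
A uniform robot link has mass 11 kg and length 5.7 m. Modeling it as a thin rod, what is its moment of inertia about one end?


I = (1/3) * m * L^2
= (1/3) * 11 * 5.7^2
= 0.333333 * 11 * 32.49
= 119.13 kg*m^2


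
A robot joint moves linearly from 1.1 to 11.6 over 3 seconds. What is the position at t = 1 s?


s = t/T = 1/3 = 0.3333
p(t) = p0 + (pf-p0)*s
= 1.1 + (11.6 - 1.1) * 0.3333
= 4.6


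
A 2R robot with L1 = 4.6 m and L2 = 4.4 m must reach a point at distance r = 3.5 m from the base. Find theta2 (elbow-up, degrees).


cos(theta2) = (r^2 - L1^2 - L2^2) / (2*L1*L2)
cos(theta2) = (12.25 - 21.16 - 19.36) / 40.48
cos(theta2) = -0.69837
theta2 = 134.2963 degrees


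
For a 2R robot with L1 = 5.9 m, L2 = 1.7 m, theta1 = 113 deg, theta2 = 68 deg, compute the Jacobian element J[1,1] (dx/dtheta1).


J[1,1] = -L1*sin(t1) - L2*sin(t1+t2)
= -5.9*sin(113) - 1.7*sin(181)
= -5.4013


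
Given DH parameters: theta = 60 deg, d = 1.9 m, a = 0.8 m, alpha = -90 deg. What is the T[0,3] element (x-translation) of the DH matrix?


T[0,3] = a * cos(theta)
= 0.8 * cos(60 deg)
= 0.8 * 0.5
= 0.4


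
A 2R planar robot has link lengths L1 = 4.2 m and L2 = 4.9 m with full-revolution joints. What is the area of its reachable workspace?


r_max = L1 + L2 = 9.1 m
r_min = |L1 - L2| = 0.7 m
Area = pi*(r_max^2 - r_min^2)
= pi*(82.81 - 0.49)
= pi * 82.32
= 258.6159 m^2


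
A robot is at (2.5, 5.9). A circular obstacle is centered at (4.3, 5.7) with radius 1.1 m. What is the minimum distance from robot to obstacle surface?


center_dist = sqrt((2.5-4.3)^2 + (5.9-5.7)^2)
= sqrt(3.24 + 0.04)
= 1.8111
min_dist = center_dist - radius = 1.8111 - 1.1 = 0.7111 m


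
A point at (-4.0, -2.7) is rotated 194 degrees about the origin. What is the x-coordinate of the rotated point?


x' = x*cos(theta) - y*sin(theta)
cos(194 deg) = -0.9703, sin(194 deg) = -0.2419
x' = -4.0 * -0.9703 - -2.7 * -0.2419
= 3.8812 - 0.6532
= 3.228


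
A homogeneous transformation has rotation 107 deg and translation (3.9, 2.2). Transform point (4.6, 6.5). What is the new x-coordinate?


x' = cos(theta)*px - sin(theta)*py + tx
= -0.2924*4.6 - 0.9563*6.5 + 3.9
= -3.6609


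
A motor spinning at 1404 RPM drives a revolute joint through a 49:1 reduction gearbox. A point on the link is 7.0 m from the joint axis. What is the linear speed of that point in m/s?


omega_motor = 1404 * 2*pi/60 = 147.0265 rad/s
omega_joint = omega_motor / 49 = 3.0005 rad/s
v = omega_joint * r = 3.0005 * 7.0
= 21.0038 m/s


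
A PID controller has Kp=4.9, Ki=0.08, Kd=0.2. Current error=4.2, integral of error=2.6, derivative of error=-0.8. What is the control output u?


u = Kp*e + Ki*int(e) + Kd*de/dt
= 4.9*4.2 + 0.08*2.6 + 0.2*(-0.8)
= 20.58 + 0.208 + -0.16
= 20.628


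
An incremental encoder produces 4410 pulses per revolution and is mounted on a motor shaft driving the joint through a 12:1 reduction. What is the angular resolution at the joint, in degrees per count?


counts per rev = 4410
effective counts at joint = 4410 * 12 = 52920
resolution = 360 / 52920
= 0.0068 deg/count


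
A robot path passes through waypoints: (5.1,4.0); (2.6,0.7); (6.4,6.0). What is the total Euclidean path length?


Segment lengths:
  seg1 = sqrt((-2.5)^2 + (-3.3)^2) = 4.14
  seg2 = sqrt((3.8)^2 + (5.3)^2) = 6.5215
Total = 10.6616


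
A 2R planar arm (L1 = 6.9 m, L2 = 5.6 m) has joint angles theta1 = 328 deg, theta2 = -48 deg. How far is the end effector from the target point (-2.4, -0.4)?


End effector via forward kinematics:
x = L1*cos(t1) + L2*cos(t1+t2) = 6.824
y = L1*sin(t1) + L2*sin(t1+t2) = -9.1714
Distance to target:
d = sqrt((-2.4 - 6.824)^2 + (-0.4 - -9.1714)^2)
= sqrt(85.0815 + 76.9369)
= 12.7286 m


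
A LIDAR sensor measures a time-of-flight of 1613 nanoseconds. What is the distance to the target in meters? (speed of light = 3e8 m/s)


tof = 1613 ns = 1.613e-06 s
dist = c * tof / 2
= 3e8 * 1.613e-06 / 2
= 241.95 m


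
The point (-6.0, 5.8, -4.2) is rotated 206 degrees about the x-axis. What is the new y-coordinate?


Rotation about x-axis: y' = y*cos(theta) - z*sin(theta)
= 5.8 * -0.8988 - -4.2 * -0.4384
= -7.0542


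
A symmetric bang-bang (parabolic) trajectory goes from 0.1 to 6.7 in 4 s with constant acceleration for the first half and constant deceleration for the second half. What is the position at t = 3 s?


Symmetric rest-to-rest: each phase covers (pf-p0)/2 in time T/2. 0.5*a*(T/2)^2 = (pf-p0)/2 => a = 4*(pf-p0)/T^2
a = 4*(6.7-0.1)/4^2 = 1.65
t = 3 is in the deceleration phase (t > T/2).
p = pf - 0.5*a*(T-t)^2 = 6.7 - 0.5*1.65*1^2
= 5.875


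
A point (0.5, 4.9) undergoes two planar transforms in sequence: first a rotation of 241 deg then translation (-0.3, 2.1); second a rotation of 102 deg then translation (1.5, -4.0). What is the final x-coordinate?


After transform 1:
x1 = cos(241)*0.5 - sin(241)*4.9 + -0.3 = 3.7432
y1 = sin(241)*0.5 + cos(241)*4.9 + 2.1 = -0.7129
After transform 2:
x2 = cos(102)*3.7432 - sin(102)*-0.7129 + 1.5
= 1.419


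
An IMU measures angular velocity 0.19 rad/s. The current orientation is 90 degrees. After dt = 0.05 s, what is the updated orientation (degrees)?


delta_theta = w * dt = 0.19 * 0.05 = 0.0095 rad
= 0.5443 deg
theta_new = 90 + 0.5443 = 90.5443 deg


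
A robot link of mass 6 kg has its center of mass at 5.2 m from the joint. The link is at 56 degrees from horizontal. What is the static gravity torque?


tau = m*g*L*cos(angle)
= 6 * 9.81 * 5.2 * cos(56 deg)
= 6 * 9.81 * 5.2 * 0.5592
= 171.1533 Nm


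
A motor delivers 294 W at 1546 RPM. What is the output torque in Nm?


omega = 1546 * 2*pi/60 = 161.8967 rad/s
tau = P / omega = 294 / 161.8967
= 1.816 Nm


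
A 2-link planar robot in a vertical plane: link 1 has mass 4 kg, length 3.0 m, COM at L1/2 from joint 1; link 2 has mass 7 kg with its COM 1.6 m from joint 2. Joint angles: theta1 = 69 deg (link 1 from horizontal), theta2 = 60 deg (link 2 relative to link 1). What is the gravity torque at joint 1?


Horizontal distance from joint 1 to link-1 COM:
  x_c1 = (L1/2)*cos(t1) = 1.5 * 0.3584 = 0.5376 m
Horizontal distance from joint 1 to link-2 COM:
  x_c2 = L1*cos(t1) + Lc2*cos(t1+t2)
       = 3.0*0.3584 + 1.6*-0.6293 = 0.0682 m
tau1 = m1*g*x_c1 + m2*g*x_c2
     = 4*9.81*0.5376 + 7*9.81*0.0682
     = 21.0935 + 4.6827
     = 25.7762 Nm


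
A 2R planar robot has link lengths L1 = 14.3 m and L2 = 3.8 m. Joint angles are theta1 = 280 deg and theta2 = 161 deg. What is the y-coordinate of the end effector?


Convert angles to radians: theta1 = 4.8869, theta2 = 2.81
y = L1*sin(theta1) + L2*sin(theta1+theta2)
y = -14.0828 + 3.7532
y = -10.3295


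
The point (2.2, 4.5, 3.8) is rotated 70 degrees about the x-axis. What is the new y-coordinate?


Rotation about x-axis: y' = y*cos(theta) - z*sin(theta)
= 4.5 * 0.342 - 3.8 * 0.9397
= -2.0317


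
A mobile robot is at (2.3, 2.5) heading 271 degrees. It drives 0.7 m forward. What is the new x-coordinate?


x_new = x0 + d*cos(theta)
= 2.3 + 0.7*cos(271)
= 2.3 + 0.0122
= 2.3122


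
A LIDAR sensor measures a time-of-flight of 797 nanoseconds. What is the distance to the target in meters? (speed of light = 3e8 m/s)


tof = 797 ns = 7.97e-07 s
dist = c * tof / 2
= 3e8 * 7.97e-07 / 2
= 119.55 m


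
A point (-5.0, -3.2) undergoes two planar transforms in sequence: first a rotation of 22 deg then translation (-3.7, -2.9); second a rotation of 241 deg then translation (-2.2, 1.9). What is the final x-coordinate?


After transform 1:
x1 = cos(22)*-5.0 - sin(22)*-3.2 + -3.7 = -7.1372
y1 = sin(22)*-5.0 + cos(22)*-3.2 + -2.9 = -7.74
After transform 2:
x2 = cos(241)*-7.1372 - sin(241)*-7.74 + -2.2
= -5.5094


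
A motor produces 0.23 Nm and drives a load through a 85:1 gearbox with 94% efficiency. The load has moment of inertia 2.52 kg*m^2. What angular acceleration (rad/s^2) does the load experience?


tau_out = tau_motor * N * eta
= 0.23 * 85 * 0.94 = 18.377 Nm
alpha = tau_out / I = 18.377 / 2.52
= 7.2925 rad/s^2


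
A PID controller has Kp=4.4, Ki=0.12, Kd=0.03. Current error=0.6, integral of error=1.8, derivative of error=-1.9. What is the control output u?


u = Kp*e + Ki*int(e) + Kd*de/dt
= 4.4*0.6 + 0.12*1.8 + 0.03*(-1.9)
= 2.64 + 0.216 + -0.057
= 2.799


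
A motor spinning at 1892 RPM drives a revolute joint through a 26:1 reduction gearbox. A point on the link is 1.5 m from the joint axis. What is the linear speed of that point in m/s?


omega_motor = 1892 * 2*pi/60 = 198.1298 rad/s
omega_joint = omega_motor / 26 = 7.6204 rad/s
v = omega_joint * r = 7.6204 * 1.5
= 11.4306 m/s


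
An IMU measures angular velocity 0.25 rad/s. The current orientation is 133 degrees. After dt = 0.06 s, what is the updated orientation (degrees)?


delta_theta = w * dt = 0.25 * 0.06 = 0.015 rad
= 0.8594 deg
theta_new = 133 + 0.8594 = 133.8594 deg


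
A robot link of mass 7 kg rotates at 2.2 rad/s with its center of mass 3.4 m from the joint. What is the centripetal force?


F = m * omega^2 * r
= 7 * 2.2^2 * 3.4
= 7 * 4.84 * 3.4
= 115.192 N


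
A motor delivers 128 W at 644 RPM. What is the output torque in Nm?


omega = 644 * 2*pi/60 = 67.4395 rad/s
tau = P / omega = 128 / 67.4395
= 1.898 Nm


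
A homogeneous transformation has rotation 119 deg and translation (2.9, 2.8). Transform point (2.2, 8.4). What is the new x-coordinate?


x' = cos(theta)*px - sin(theta)*py + tx
= -0.4848*2.2 - 0.8746*8.4 + 2.9
= -5.5134


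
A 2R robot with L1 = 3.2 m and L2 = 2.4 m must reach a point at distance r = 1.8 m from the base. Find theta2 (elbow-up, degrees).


cos(theta2) = (r^2 - L1^2 - L2^2) / (2*L1*L2)
cos(theta2) = (3.24 - 10.24 - 5.76) / 15.36
cos(theta2) = -0.830729
theta2 = 146.1737 degrees


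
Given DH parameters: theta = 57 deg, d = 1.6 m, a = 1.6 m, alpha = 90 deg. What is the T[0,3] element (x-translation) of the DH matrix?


T[0,3] = a * cos(theta)
= 1.6 * cos(57 deg)
= 1.6 * 0.5446
= 0.8714


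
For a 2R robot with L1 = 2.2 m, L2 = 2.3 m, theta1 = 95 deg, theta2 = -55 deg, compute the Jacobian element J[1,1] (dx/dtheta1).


J[1,1] = -L1*sin(t1) - L2*sin(t1+t2)
= -2.2*sin(95) - 2.3*sin(40)
= -3.67


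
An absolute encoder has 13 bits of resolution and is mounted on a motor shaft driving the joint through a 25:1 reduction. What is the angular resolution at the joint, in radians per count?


counts = 2^13 = 8192
effective counts at joint = 8192 * 25 = 204800
resolution = 2*pi / 204800
= 3.0680e-05 rad/count


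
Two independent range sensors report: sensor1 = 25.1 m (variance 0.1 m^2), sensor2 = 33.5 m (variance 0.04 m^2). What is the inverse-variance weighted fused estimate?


w1 = (1/var1) / (1/var1 + 1/var2)
   = 10.0 / (10.0 + 25.0) = 0.2857
w2 = 1 - w1 = 0.7143
fused = w1*s1 + w2*s2 = 7.1714 + 23.9286
= 31.1 m


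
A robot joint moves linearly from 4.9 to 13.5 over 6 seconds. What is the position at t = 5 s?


s = t/T = 5/6 = 0.8333
p(t) = p0 + (pf-p0)*s
= 4.9 + (13.5 - 4.9) * 0.8333
= 12.0667


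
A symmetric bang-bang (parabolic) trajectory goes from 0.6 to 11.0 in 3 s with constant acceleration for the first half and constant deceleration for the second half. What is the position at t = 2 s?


Symmetric rest-to-rest: each phase covers (pf-p0)/2 in time T/2. 0.5*a*(T/2)^2 = (pf-p0)/2 => a = 4*(pf-p0)/T^2
a = 4*(11.0-0.6)/3^2 = 4.6222
t = 2 is in the deceleration phase (t > T/2).
p = pf - 0.5*a*(T-t)^2 = 11.0 - 0.5*4.6222*1^2
= 8.6889


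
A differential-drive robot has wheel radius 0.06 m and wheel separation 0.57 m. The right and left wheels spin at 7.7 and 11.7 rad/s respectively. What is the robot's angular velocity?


vR = r*wR = 0.06*7.7 = 0.462 m/s
vL = r*wL = 0.06*11.7 = 0.702 m/s
v = (vR+vL)/2 = 0.582 m/s
omega = (vR-vL)/L = -0.4211 rad/s
angular velocity = -0.4211 rad/s


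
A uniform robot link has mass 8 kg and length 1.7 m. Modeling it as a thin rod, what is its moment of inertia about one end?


I = (1/3) * m * L^2
= (1/3) * 8 * 1.7^2
= 0.333333 * 8 * 2.89
= 7.7067 kg*m^2


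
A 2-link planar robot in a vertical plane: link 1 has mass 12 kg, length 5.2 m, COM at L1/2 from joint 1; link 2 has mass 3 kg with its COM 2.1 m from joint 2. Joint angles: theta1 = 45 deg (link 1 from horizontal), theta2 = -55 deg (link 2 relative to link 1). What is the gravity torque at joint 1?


Horizontal distance from joint 1 to link-1 COM:
  x_c1 = (L1/2)*cos(t1) = 2.6 * 0.7071 = 1.8385 m
Horizontal distance from joint 1 to link-2 COM:
  x_c2 = L1*cos(t1) + Lc2*cos(t1+t2)
       = 5.2*0.7071 + 2.1*0.9848 = 5.7451 m
tau1 = m1*g*x_c1 + m2*g*x_c2
     = 12*9.81*1.8385 + 3*9.81*5.7451
     = 216.4256 + 169.0769
     = 385.5025 Nm


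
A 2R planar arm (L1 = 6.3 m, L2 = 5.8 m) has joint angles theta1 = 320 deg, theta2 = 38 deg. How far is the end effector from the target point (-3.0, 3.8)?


End effector via forward kinematics:
x = L1*cos(t1) + L2*cos(t1+t2) = 10.6225
y = L1*sin(t1) + L2*sin(t1+t2) = -4.252
Distance to target:
d = sqrt((-3.0 - 10.6225)^2 + (3.8 - -4.252)^2)
= sqrt(185.5738 + 64.8344)
= 15.8243 m
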